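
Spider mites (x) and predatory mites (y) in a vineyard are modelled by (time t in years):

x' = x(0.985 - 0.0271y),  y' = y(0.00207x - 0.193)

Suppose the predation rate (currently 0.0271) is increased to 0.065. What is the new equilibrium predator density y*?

y* ≈ 15.2

At the interior fixed point, setting dx/dt = 0 with x > 0 fixes y* = (prey growth rate)/(xy coefficient) — independent of the other coefficients.
With the change, y* = 0.985/0.065 = 15.2; it falls from 36.3.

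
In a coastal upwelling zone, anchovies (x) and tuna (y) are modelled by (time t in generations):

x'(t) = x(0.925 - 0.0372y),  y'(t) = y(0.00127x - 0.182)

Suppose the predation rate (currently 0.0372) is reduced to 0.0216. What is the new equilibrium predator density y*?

At the interior fixed point, setting dx/dt = 0 with x > 0 fixes y* = (prey growth rate)/(xy coefficient) — independent of the other coefficients.
With the change, y* = 0.925/0.0216 = 42.8; it rises from 24.9.

y* ≈ 42.8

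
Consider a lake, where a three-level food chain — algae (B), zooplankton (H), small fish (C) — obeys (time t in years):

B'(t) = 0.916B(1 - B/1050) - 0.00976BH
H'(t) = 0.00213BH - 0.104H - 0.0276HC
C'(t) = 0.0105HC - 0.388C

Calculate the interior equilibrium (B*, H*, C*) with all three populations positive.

From dC/dt = 0: 0.0105H* = 0.388, so H* = 37.
From dB/dt = 0: 0.916(1 - B*/1050) = 0.00976·37, giving B* = 1050·(1 - 0.394) = 637.
From dH/dt = 0: 0.00213·637 - 0.104 = 0.0276C*, so C* = 1.25/0.0276 = 45.4.

B* ≈ 637, H* ≈ 37, C* ≈ 45.4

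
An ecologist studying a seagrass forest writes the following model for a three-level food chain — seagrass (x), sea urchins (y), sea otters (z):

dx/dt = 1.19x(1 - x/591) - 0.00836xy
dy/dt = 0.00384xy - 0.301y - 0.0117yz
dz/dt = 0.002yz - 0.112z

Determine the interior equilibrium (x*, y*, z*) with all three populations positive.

x* ≈ 358, y* ≈ 56, z* ≈ 91.9

From dz/dt = 0: 0.002y* = 0.112, so y* = 56.
From dx/dt = 0: 1.19(1 - x*/591) = 0.00836·56, giving x* = 591·(1 - 0.393) = 358.
From dy/dt = 0: 0.00384·358 - 0.301 = 0.0117z*, so z* = 1.08/0.0117 = 91.9.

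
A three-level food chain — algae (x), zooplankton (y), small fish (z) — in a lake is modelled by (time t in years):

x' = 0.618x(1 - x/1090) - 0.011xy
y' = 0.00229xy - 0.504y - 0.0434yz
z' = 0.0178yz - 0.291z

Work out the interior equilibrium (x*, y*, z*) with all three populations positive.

x* ≈ 773, y* ≈ 16.3, z* ≈ 29.2

From dz/dt = 0: 0.0178y* = 0.291, so y* = 16.3.
From dx/dt = 0: 0.618(1 - x*/1090) = 0.011·16.3, giving x* = 1090·(1 - 0.291) = 773.
From dy/dt = 0: 0.00229·773 - 0.504 = 0.0434z*, so z* = 1.27/0.0434 = 29.2.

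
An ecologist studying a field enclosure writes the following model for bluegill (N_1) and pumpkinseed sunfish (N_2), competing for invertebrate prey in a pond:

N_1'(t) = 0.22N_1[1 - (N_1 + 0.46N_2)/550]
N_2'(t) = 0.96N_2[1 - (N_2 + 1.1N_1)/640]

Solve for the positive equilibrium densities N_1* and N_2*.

N_1* ≈ 517, N_2* ≈ 70.9

Setting both brackets to zero gives the nullclines N_1 + 0.46N_2 = 550 and 1.1N_1 + N_2 = 640.
Substituting N_2 = 640 - 1.1N_1 into the first: N_1(1 - 0.46·1.1) = 550 - 0.46·640.
So N_1* = 256/0.494 = 517, and then N_2* = 640 - 1.1·517 = 70.9.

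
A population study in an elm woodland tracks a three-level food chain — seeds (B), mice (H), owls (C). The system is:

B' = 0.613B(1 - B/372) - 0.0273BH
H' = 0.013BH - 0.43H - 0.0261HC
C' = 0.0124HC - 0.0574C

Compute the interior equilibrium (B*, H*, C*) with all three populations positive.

From dC/dt = 0: 0.0124H* = 0.0574, so H* = 4.63.
From dB/dt = 0: 0.613(1 - B*/372) = 0.0273·4.63, giving B* = 372·(1 - 0.206) = 295.
From dH/dt = 0: 0.013·295 - 0.43 = 0.0261C*, so C* = 3.41/0.0261 = 131.

B* ≈ 295, H* ≈ 4.63, C* ≈ 131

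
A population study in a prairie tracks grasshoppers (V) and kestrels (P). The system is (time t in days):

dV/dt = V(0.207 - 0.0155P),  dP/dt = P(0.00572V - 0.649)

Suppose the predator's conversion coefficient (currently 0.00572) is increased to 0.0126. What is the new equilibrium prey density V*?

At the interior fixed point, setting dP/dt = 0 with P > 0 fixes V* = (predator death rate)/(VP coefficient) — independent of the other coefficients.
With the change, V* = 0.649/0.0126 = 51.5; it falls from 113.

V* ≈ 51.5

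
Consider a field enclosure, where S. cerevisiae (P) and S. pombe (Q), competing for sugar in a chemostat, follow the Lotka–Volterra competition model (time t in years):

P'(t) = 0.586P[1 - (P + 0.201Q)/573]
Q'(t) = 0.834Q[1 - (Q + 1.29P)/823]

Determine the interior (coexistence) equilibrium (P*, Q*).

P* ≈ 550, Q* ≈ 113

Setting both brackets to zero gives the nullclines P + 0.201Q = 573 and 1.29P + Q = 823.
Substituting Q = 823 - 1.29P into the first: P(1 - 0.201·1.29) = 573 - 0.201·823.
So P* = 408/0.741 = 550, and then Q* = 823 - 1.29·550 = 113.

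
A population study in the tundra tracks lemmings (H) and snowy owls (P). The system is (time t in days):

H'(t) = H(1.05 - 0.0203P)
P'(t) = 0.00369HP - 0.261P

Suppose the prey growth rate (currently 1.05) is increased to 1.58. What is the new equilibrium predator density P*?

P* ≈ 77.8

At the interior fixed point, setting dH/dt = 0 with H > 0 fixes P* = (prey growth rate)/(HP coefficient) — independent of the other coefficients.
With the change, P* = 1.58/0.0203 = 77.8; it rises from 51.7.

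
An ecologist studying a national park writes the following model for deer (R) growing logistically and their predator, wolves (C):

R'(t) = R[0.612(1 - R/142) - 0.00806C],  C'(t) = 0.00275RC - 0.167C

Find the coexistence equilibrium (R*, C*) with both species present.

R* ≈ 60.7, C* ≈ 43.5

From dC/dt = 0 with C > 0: 0.00275R* = 0.167, so R* = 60.7.
Substitute into dR/dt = 0: 0.612(1 - 60.7/142) = 0.00806C*.
The bracket is 0.572, giving C* = 0.35/0.00806 = 43.5.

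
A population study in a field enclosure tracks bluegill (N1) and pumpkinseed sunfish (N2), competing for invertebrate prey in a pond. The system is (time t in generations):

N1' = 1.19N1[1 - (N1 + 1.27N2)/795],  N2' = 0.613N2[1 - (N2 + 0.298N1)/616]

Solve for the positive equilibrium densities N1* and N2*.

Setting both brackets to zero gives the nullclines N1 + 1.27N2 = 795 and 0.298N1 + N2 = 616.
Substituting N2 = 616 - 0.298N1 into the first: N1(1 - 1.27·0.298) = 795 - 1.27·616.
So N1* = 12.7/0.622 = 20.4, and then N2* = 616 - 0.298·20.4 = 610.

N1* ≈ 20.4, N2* ≈ 610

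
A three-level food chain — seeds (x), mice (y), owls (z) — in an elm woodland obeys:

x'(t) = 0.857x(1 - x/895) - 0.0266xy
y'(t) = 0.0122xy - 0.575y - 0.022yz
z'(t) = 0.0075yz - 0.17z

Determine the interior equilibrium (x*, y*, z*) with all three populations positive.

x* ≈ 265, y* ≈ 22.7, z* ≈ 121

From dz/dt = 0: 0.0075y* = 0.17, so y* = 22.7.
From dx/dt = 0: 0.857(1 - x*/895) = 0.0266·22.7, giving x* = 895·(1 - 0.704) = 265.
From dy/dt = 0: 0.0122·265 - 0.575 = 0.022z*, so z* = 2.66/0.022 = 121.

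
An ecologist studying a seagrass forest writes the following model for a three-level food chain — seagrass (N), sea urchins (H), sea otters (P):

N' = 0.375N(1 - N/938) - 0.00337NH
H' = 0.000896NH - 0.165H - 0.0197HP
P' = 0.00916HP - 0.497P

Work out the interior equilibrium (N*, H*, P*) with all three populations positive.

N* ≈ 481, H* ≈ 54.3, P* ≈ 13.5

From dP/dt = 0: 0.00916H* = 0.497, so H* = 54.3.
From dN/dt = 0: 0.375(1 - N*/938) = 0.00337·54.3, giving N* = 938·(1 - 0.488) = 481.
From dH/dt = 0: 0.000896·481 - 0.165 = 0.0197P*, so P* = 0.266/0.0197 = 13.5.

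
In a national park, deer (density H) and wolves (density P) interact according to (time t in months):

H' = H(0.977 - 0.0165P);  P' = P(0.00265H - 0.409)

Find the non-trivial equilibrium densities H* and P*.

Set dP/dt = 0 with P > 0: 0.00265H - 0.409 = 0, so H* = 0.409/0.00265 = 154.
Set dH/dt = 0 with H > 0: 0.977 - 0.0165P = 0, so P* = 0.977/0.0165 = 59.2.

H* ≈ 154, P* ≈ 59.2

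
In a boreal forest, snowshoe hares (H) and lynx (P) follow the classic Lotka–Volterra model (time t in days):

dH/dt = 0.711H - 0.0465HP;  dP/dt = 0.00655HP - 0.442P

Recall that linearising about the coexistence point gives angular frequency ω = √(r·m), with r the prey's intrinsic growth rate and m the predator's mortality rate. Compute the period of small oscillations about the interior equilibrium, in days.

T ≈ 11.2 days

Here r = 0.711 and m = 0.442, so r·m = 0.314.
ω = √0.314 = 0.561 per day, hence T = 2π/ω ≈ 11.2 days.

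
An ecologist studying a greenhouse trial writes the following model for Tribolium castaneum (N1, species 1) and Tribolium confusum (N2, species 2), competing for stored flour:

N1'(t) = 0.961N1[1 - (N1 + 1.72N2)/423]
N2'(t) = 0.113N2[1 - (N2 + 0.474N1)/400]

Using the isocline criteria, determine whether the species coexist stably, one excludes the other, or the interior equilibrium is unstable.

species 2 excludes species 1

Compare the nullcline intercepts: K1/α12 = 423/1.72 = 246 < K2 = 400; K2/α21 = 400/0.474 = 844 > K1 = 423.
Since the inequalities point opposite ways, species 2 can invade but species 1 cannot.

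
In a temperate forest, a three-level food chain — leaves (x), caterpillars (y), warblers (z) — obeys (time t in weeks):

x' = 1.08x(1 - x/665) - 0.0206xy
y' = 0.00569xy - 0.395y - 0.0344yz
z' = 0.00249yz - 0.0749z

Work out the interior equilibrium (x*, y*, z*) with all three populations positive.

From dz/dt = 0: 0.00249y* = 0.0749, so y* = 30.1.
From dx/dt = 0: 1.08(1 - x*/665) = 0.0206·30.1, giving x* = 665·(1 - 0.574) = 283.
From dy/dt = 0: 0.00569·283 - 0.395 = 0.0344z*, so z* = 1.22/0.0344 = 35.4.

x* ≈ 283, y* ≈ 30.1, z* ≈ 35.4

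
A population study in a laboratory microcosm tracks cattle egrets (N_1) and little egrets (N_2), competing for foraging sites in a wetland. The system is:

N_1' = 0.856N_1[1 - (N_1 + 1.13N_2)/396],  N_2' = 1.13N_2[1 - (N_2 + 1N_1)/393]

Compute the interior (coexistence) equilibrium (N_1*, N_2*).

N_1* ≈ 370, N_2* ≈ 23.1

Setting both brackets to zero gives the nullclines N_1 + 1.13N_2 = 396 and 1N_1 + N_2 = 393.
Substituting N_2 = 393 - 1N_1 into the first: N_1(1 - 1.13·1) = 396 - 1.13·393.
So N_1* = -48.1/-0.13 = 370, and then N_2* = 393 - 1·370 = 23.1.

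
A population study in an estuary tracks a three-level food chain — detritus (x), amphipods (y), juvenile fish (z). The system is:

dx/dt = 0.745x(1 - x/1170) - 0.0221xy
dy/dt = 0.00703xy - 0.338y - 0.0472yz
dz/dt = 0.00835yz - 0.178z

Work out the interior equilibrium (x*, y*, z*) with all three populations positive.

From dz/dt = 0: 0.00835y* = 0.178, so y* = 21.3.
From dx/dt = 0: 0.745(1 - x*/1170) = 0.0221·21.3, giving x* = 1170·(1 - 0.632) = 430.
From dy/dt = 0: 0.00703·430 - 0.338 = 0.0472z*, so z* = 2.69/0.0472 = 56.9.

x* ≈ 430, y* ≈ 21.3, z* ≈ 56.9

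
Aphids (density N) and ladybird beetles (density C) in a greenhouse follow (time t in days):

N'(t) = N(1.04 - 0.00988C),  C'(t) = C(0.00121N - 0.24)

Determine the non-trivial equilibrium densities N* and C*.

N* ≈ 198, C* ≈ 105

Set dC/dt = 0 with C > 0: 0.00121N - 0.24 = 0, so N* = 0.24/0.00121 = 198.
Set dN/dt = 0 with N > 0: 1.04 - 0.00988C = 0, so C* = 1.04/0.00988 = 105.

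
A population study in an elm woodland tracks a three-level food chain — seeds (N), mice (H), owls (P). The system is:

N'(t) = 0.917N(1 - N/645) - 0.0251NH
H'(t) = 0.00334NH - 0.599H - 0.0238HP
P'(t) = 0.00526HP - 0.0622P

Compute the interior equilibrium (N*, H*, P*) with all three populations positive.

From dP/dt = 0: 0.00526H* = 0.0622, so H* = 11.8.
From dN/dt = 0: 0.917(1 - N*/645) = 0.0251·11.8, giving N* = 645·(1 - 0.324) = 436.
From dH/dt = 0: 0.00334·436 - 0.599 = 0.0238P*, so P* = 0.858/0.0238 = 36.1.

N* ≈ 436, H* ≈ 11.8, P* ≈ 36.1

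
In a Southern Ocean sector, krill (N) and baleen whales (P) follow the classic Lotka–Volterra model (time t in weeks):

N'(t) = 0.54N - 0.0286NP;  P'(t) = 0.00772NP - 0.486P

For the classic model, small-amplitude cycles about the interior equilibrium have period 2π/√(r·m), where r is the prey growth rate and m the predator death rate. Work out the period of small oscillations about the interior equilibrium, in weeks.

Here r = 0.54 and m = 0.486, so r·m = 0.262.
ω = √0.262 = 0.512 per week, hence T = 2π/ω ≈ 12.3 weeks.

T ≈ 12.3 weeks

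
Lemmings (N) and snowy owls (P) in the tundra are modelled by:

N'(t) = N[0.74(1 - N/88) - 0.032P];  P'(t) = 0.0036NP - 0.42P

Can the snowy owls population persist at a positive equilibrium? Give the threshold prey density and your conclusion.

Threshold N = 117; K < 117, so no, the predator goes extinct.

The predator equation gives dP/dt > 0 only when N > 0.42/0.0036 = 117.
Without the predator, N → K = 88. Since 88 < 117, the predator cannot invade.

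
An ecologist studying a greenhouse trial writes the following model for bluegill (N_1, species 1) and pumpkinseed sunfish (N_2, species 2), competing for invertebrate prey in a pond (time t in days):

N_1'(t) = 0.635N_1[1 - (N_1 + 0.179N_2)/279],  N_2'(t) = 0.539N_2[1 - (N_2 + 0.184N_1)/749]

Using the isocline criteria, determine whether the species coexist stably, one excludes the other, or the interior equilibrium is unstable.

Compare the nullcline intercepts: K1/α12 = 279/0.179 = 1560 > K2 = 749; K2/α21 = 749/0.184 = 4070 > K1 = 279.
Since both inequalities hold, each species can invade when rare, so the interior equilibrium is stable.

stable coexistence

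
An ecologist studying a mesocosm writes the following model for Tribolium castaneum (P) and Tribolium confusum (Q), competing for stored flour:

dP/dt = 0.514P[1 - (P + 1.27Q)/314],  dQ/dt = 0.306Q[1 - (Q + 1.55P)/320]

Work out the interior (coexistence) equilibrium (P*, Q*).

Setting both brackets to zero gives the nullclines P + 1.27Q = 314 and 1.55P + Q = 320.
Substituting Q = 320 - 1.55P into the first: P(1 - 1.27·1.55) = 314 - 1.27·320.
So P* = -92.4/-0.969 = 95.4, and then Q* = 320 - 1.55·95.4 = 172.

P* ≈ 95.4, Q* ≈ 172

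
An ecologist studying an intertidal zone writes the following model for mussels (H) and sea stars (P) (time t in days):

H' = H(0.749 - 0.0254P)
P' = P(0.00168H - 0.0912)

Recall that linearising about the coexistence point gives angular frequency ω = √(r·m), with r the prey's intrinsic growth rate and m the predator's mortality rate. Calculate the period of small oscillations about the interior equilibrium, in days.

T ≈ 24 days

Here r = 0.749 and m = 0.0912, so r·m = 0.0683.
ω = √0.0683 = 0.261 per day, hence T = 2π/ω ≈ 24 days.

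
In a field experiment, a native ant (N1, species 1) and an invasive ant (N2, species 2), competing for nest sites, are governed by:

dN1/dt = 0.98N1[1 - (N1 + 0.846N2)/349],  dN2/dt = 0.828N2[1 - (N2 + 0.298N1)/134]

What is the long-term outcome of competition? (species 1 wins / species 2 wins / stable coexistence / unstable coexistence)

stable coexistence

Compare the nullcline intercepts: K1/α12 = 349/0.846 = 413 > K2 = 134; K2/α21 = 134/0.298 = 450 > K1 = 349.
Since both inequalities hold, each species can invade when rare, so the interior equilibrium is stable.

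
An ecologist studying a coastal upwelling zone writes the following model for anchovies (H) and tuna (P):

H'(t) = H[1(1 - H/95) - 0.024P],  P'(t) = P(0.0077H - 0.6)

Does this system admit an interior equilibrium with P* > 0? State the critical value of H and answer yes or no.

The predator equation gives dP/dt > 0 only when H > 0.6/0.0077 = 77.9.
Without the predator, H → K = 95. Since 95 > 77.9, the predator can invade and persist.

Threshold H = 77.9; K > 77.9, so yes, the predator persists.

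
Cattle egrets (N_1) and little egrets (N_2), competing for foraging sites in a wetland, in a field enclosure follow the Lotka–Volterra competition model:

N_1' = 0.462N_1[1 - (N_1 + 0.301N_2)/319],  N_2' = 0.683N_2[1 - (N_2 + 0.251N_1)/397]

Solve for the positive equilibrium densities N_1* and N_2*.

Setting both brackets to zero gives the nullclines N_1 + 0.301N_2 = 319 and 0.251N_1 + N_2 = 397.
Substituting N_2 = 397 - 0.251N_1 into the first: N_1(1 - 0.301·0.251) = 319 - 0.301·397.
So N_1* = 200/0.924 = 216, and then N_2* = 397 - 0.251·216 = 343.

N_1* ≈ 216, N_2* ≈ 343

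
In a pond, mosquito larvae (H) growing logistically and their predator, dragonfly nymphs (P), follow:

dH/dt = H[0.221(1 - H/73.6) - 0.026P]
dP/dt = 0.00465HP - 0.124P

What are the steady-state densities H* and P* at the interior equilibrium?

From dP/dt = 0 with P > 0: 0.00465H* = 0.124, so H* = 26.7.
Substitute into dH/dt = 0: 0.221(1 - 26.7/73.6) = 0.026P*.
The bracket is 0.638, giving P* = 0.141/0.026 = 5.42.

H* ≈ 26.7, P* ≈ 5.42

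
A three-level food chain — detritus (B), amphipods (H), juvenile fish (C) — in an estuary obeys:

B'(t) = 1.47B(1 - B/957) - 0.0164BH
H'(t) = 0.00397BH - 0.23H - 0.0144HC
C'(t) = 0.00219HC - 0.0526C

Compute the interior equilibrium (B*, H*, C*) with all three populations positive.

B* ≈ 701, H* ≈ 24, C* ≈ 177

From dC/dt = 0: 0.00219H* = 0.0526, so H* = 24.
From dB/dt = 0: 1.47(1 - B*/957) = 0.0164·24, giving B* = 957·(1 - 0.268) = 701.
From dH/dt = 0: 0.00397·701 - 0.23 = 0.0144C*, so C* = 2.55/0.0144 = 177.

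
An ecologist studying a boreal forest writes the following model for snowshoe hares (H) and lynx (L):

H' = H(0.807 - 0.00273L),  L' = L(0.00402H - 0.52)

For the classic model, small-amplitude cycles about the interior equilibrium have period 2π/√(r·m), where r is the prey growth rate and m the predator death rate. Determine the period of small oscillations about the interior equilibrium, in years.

Here r = 0.807 and m = 0.52, so r·m = 0.42.
ω = √0.42 = 0.648 per year, hence T = 2π/ω ≈ 9.7 years.

T ≈ 9.7 years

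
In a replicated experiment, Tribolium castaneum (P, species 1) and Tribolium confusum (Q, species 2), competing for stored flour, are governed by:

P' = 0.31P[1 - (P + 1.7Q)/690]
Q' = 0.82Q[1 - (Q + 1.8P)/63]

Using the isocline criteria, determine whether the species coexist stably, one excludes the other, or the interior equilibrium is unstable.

Compare the nullcline intercepts: K1/α12 = 690/1.7 = 406 > K2 = 63; K2/α21 = 63/1.8 = 35 < K1 = 690.
Since the inequalities point opposite ways, species 1 can invade but species 2 cannot.

species 1 excludes species 2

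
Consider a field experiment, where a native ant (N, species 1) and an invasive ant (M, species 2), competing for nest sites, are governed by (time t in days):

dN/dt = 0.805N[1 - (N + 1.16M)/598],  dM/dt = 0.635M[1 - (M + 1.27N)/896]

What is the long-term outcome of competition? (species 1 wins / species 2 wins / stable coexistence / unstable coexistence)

Compare the nullcline intercepts: K1/α12 = 598/1.16 = 516 < K2 = 896; K2/α21 = 896/1.27 = 706 > K1 = 598.
Since the inequalities point opposite ways, species 2 can invade but species 1 cannot.

species 2 excludes species 1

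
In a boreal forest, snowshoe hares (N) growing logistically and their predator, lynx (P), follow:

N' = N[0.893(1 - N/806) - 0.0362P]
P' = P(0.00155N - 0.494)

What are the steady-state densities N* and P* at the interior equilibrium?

From dP/dt = 0 with P > 0: 0.00155N* = 0.494, so N* = 319.
Substitute into dN/dt = 0: 0.893(1 - 319/806) = 0.0362P*.
The bracket is 0.605, giving P* = 0.54/0.0362 = 14.9.

N* ≈ 319, P* ≈ 14.9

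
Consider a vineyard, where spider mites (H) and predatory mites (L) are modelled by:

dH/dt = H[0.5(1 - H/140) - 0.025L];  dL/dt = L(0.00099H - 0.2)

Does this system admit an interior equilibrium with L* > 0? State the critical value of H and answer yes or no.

Threshold H = 202; K < 202, so no, the predator goes extinct.

The predator equation gives dL/dt > 0 only when H > 0.2/0.00099 = 202.
Without the predator, H → K = 140. Since 140 < 202, the predator cannot invade.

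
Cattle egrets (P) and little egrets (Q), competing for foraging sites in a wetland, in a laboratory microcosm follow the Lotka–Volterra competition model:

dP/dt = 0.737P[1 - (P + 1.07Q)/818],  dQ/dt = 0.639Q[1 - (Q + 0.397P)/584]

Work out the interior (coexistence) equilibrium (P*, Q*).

P* ≈ 336, Q* ≈ 451

Setting both brackets to zero gives the nullclines P + 1.07Q = 818 and 0.397P + Q = 584.
Substituting Q = 584 - 0.397P into the first: P(1 - 1.07·0.397) = 818 - 1.07·584.
So P* = 193/0.575 = 336, and then Q* = 584 - 0.397·336 = 451.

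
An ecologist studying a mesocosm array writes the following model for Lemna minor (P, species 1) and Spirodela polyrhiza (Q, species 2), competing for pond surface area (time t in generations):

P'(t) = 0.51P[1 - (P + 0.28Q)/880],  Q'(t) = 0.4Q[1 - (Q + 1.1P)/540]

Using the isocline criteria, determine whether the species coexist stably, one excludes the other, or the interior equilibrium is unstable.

Compare the nullcline intercepts: K1/α12 = 880/0.28 = 3140 > K2 = 540; K2/α21 = 540/1.1 = 491 < K1 = 880.
Since the inequalities point opposite ways, species 1 can invade but species 2 cannot.

species 1 excludes species 2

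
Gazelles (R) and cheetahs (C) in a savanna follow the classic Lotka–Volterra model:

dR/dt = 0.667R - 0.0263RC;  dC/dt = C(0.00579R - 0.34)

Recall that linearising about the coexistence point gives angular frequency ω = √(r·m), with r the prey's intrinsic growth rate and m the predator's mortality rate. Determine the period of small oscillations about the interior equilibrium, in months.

Here r = 0.667 and m = 0.34, so r·m = 0.227.
ω = √0.227 = 0.476 per month, hence T = 2π/ω ≈ 13.2 months.

T ≈ 13.2 months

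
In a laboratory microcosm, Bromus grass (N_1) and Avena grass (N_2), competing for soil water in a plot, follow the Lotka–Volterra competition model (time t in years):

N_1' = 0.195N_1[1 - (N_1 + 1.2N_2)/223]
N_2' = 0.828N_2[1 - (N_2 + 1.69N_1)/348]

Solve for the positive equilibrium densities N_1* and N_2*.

N_1* ≈ 189, N_2* ≈ 28.1

Setting both brackets to zero gives the nullclines N_1 + 1.2N_2 = 223 and 1.69N_1 + N_2 = 348.
Substituting N_2 = 348 - 1.69N_1 into the first: N_1(1 - 1.2·1.69) = 223 - 1.2·348.
So N_1* = -195/-1.03 = 189, and then N_2* = 348 - 1.69·189 = 28.1.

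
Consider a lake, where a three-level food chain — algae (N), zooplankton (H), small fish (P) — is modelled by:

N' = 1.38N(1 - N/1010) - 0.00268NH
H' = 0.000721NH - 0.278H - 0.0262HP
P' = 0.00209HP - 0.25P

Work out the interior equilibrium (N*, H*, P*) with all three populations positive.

From dP/dt = 0: 0.00209H* = 0.25, so H* = 120.
From dN/dt = 0: 1.38(1 - N*/1010) = 0.00268·120, giving N* = 1010·(1 - 0.232) = 775.
From dH/dt = 0: 0.000721·775 - 0.278 = 0.0262P*, so P* = 0.281/0.0262 = 10.7.

N* ≈ 775, H* ≈ 120, P* ≈ 10.7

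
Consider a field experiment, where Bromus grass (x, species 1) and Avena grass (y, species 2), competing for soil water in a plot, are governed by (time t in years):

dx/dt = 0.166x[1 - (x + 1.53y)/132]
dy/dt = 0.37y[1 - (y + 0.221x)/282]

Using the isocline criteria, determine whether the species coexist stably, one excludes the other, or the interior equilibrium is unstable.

species 2 excludes species 1

Compare the nullcline intercepts: K1/α12 = 132/1.53 = 86.3 < K2 = 282; K2/α21 = 282/0.221 = 1280 > K1 = 132.
Since the inequalities point opposite ways, species 2 can invade but species 1 cannot.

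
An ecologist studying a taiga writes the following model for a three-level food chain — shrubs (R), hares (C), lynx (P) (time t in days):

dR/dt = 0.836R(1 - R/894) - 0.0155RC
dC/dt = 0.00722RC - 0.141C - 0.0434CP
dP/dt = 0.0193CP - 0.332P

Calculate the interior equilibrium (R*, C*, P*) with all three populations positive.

From dP/dt = 0: 0.0193C* = 0.332, so C* = 17.2.
From dR/dt = 0: 0.836(1 - R*/894) = 0.0155·17.2, giving R* = 894·(1 - 0.319) = 609.
From dC/dt = 0: 0.00722·609 - 0.141 = 0.0434P*, so P* = 4.26/0.0434 = 98.

R* ≈ 609, C* ≈ 17.2, P* ≈ 98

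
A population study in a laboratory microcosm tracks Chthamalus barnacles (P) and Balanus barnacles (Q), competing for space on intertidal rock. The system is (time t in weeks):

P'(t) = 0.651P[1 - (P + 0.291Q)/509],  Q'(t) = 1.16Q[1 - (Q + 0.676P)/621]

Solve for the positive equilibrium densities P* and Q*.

P* ≈ 409, Q* ≈ 345

Setting both brackets to zero gives the nullclines P + 0.291Q = 509 and 0.676P + Q = 621.
Substituting Q = 621 - 0.676P into the first: P(1 - 0.291·0.676) = 509 - 0.291·621.
So P* = 328/0.803 = 409, and then Q* = 621 - 0.676·409 = 345.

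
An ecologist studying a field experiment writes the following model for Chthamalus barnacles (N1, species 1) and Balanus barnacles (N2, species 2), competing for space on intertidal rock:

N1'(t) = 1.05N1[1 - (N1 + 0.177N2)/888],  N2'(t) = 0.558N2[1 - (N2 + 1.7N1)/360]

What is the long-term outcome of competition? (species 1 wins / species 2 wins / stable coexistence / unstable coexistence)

species 1 excludes species 2

Compare the nullcline intercepts: K1/α12 = 888/0.177 = 5020 > K2 = 360; K2/α21 = 360/1.7 = 212 < K1 = 888.
Since the inequalities point opposite ways, species 1 can invade but species 2 cannot.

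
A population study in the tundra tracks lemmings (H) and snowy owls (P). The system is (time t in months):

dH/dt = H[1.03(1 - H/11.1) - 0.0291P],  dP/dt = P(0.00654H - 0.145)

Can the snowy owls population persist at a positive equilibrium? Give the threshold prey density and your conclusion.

Threshold H = 22.2; K < 22.2, so no, the predator goes extinct.

The predator equation gives dP/dt > 0 only when H > 0.145/0.00654 = 22.2.
Without the predator, H → K = 11.1. Since 11.1 < 22.2, the predator cannot invade.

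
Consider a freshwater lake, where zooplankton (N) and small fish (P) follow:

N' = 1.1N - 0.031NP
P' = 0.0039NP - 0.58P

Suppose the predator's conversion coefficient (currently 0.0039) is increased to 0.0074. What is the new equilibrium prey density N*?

N* ≈ 78.4

At the interior fixed point, setting dP/dt = 0 with P > 0 fixes N* = (predator death rate)/(NP coefficient) — independent of the other coefficients.
With the change, N* = 0.58/0.0074 = 78.4; it falls from 149.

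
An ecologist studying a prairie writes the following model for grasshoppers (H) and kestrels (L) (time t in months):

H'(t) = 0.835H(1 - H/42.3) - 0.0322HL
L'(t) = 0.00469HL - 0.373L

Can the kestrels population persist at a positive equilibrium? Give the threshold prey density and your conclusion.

Threshold H = 79.5; K < 79.5, so no, the predator goes extinct.

The predator equation gives dL/dt > 0 only when H > 0.373/0.00469 = 79.5.
Without the predator, H → K = 42.3. Since 42.3 < 79.5, the predator cannot invade.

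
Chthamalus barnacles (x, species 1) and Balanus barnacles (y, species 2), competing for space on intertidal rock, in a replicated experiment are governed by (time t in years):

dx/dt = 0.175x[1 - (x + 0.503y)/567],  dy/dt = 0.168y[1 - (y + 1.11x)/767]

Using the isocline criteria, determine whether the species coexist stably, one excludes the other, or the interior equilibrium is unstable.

Compare the nullcline intercepts: K1/α12 = 567/0.503 = 1130 > K2 = 767; K2/α21 = 767/1.11 = 691 > K1 = 567.
Since both inequalities hold, each species can invade when rare, so the interior equilibrium is stable.

stable coexistence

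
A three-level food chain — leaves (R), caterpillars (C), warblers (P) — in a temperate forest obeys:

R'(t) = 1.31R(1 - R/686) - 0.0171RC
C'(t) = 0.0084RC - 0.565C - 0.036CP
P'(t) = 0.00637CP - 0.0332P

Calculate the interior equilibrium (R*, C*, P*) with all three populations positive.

From dP/dt = 0: 0.00637C* = 0.0332, so C* = 5.21.
From dR/dt = 0: 1.31(1 - R*/686) = 0.0171·5.21, giving R* = 686·(1 - 0.068) = 639.
From dC/dt = 0: 0.0084·639 - 0.565 = 0.036P*, so P* = 4.81/0.036 = 133.

R* ≈ 639, C* ≈ 5.21, P* ≈ 133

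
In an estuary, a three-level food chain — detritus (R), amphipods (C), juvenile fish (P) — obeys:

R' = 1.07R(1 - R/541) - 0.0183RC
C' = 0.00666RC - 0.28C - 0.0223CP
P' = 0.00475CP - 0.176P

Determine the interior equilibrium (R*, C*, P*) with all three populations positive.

R* ≈ 198, C* ≈ 37.1, P* ≈ 46.6

From dP/dt = 0: 0.00475C* = 0.176, so C* = 37.1.
From dR/dt = 0: 1.07(1 - R*/541) = 0.0183·37.1, giving R* = 541·(1 - 0.634) = 198.
From dC/dt = 0: 0.00666·198 - 0.28 = 0.0223P*, so P* = 1.04/0.0223 = 46.6.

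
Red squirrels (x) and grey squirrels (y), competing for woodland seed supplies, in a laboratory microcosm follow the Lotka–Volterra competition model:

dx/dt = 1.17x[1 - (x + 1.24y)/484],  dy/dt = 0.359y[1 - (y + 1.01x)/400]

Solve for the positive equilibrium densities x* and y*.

x* ≈ 47.5, y* ≈ 352

Setting both brackets to zero gives the nullclines x + 1.24y = 484 and 1.01x + y = 400.
Substituting y = 400 - 1.01x into the first: x(1 - 1.24·1.01) = 484 - 1.24·400.
So x* = -12/-0.252 = 47.5, and then y* = 400 - 1.01·47.5 = 352.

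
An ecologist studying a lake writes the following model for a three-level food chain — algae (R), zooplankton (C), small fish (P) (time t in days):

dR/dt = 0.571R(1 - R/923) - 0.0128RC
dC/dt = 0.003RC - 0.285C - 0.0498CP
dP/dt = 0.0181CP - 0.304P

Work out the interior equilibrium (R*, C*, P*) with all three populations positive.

R* ≈ 575, C* ≈ 16.8, P* ≈ 28.9

From dP/dt = 0: 0.0181C* = 0.304, so C* = 16.8.
From dR/dt = 0: 0.571(1 - R*/923) = 0.0128·16.8, giving R* = 923·(1 - 0.377) = 575.
From dC/dt = 0: 0.003·575 - 0.285 = 0.0498P*, so P* = 1.44/0.0498 = 28.9.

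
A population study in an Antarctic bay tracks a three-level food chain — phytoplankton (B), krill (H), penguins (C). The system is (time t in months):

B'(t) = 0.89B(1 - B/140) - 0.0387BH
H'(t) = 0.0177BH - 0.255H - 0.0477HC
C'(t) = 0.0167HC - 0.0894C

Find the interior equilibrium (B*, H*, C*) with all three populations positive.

From dC/dt = 0: 0.0167H* = 0.0894, so H* = 5.35.
From dB/dt = 0: 0.89(1 - B*/140) = 0.0387·5.35, giving B* = 140·(1 - 0.233) = 107.
From dH/dt = 0: 0.0177·107 - 0.255 = 0.0477C*, so C* = 1.65/0.0477 = 34.5.

B* ≈ 107, H* ≈ 5.35, C* ≈ 34.5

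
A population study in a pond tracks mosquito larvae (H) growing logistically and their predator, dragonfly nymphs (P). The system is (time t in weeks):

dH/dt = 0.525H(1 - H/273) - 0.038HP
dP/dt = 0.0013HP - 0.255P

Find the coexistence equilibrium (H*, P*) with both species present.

H* ≈ 196, P* ≈ 3.89

From dP/dt = 0 with P > 0: 0.0013H* = 0.255, so H* = 196.
Substitute into dH/dt = 0: 0.525(1 - 196/273) = 0.038P*.
The bracket is 0.281, giving P* = 0.148/0.038 = 3.89.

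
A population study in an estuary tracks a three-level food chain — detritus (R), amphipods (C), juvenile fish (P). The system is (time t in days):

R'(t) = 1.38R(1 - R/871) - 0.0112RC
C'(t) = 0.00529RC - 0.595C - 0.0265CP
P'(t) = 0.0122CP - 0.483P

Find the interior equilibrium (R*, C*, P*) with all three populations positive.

From dP/dt = 0: 0.0122C* = 0.483, so C* = 39.6.
From dR/dt = 0: 1.38(1 - R*/871) = 0.0112·39.6, giving R* = 871·(1 - 0.321) = 591.
From dC/dt = 0: 0.00529·591 - 0.595 = 0.0265P*, so P* = 2.53/0.0265 = 95.6.

R* ≈ 591, C* ≈ 39.6, P* ≈ 95.6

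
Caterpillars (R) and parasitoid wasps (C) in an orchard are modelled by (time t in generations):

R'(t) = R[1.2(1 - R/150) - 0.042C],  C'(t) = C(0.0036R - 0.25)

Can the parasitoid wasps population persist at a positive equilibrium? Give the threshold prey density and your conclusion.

Threshold R = 69.4; K > 69.4, so yes, the predator persists.

The predator equation gives dC/dt > 0 only when R > 0.25/0.0036 = 69.4.
Without the predator, R → K = 150. Since 150 > 69.4, the predator can invade and persist.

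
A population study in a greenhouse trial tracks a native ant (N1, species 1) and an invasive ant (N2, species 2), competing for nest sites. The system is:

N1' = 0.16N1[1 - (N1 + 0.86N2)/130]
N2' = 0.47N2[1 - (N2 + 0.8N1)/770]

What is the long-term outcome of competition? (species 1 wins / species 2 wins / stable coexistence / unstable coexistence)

species 2 excludes species 1

Compare the nullcline intercepts: K1/α12 = 130/0.86 = 151 < K2 = 770; K2/α21 = 770/0.8 = 962 > K1 = 130.
Since the inequalities point opposite ways, species 2 can invade but species 1 cannot.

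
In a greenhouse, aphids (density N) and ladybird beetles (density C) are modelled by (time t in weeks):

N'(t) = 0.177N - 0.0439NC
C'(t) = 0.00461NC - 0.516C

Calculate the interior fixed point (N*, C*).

Set dC/dt = 0 with C > 0: 0.00461N - 0.516 = 0, so N* = 0.516/0.00461 = 112.
Set dN/dt = 0 with N > 0: 0.177 - 0.0439C = 0, so C* = 0.177/0.0439 = 4.03.

N* ≈ 112, C* ≈ 4.03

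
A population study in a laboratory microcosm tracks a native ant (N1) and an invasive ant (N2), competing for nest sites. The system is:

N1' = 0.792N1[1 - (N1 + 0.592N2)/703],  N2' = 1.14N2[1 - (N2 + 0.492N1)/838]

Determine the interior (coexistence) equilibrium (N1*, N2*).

N1* ≈ 292, N2* ≈ 694

Setting both brackets to zero gives the nullclines N1 + 0.592N2 = 703 and 0.492N1 + N2 = 838.
Substituting N2 = 838 - 0.492N1 into the first: N1(1 - 0.592·0.492) = 703 - 0.592·838.
So N1* = 207/0.709 = 292, and then N2* = 838 - 0.492·292 = 694.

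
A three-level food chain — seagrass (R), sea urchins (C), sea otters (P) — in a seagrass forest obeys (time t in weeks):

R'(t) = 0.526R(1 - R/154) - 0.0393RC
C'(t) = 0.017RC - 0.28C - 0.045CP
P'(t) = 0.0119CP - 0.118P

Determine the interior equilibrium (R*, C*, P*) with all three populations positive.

From dP/dt = 0: 0.0119C* = 0.118, so C* = 9.92.
From dR/dt = 0: 0.526(1 - R*/154) = 0.0393·9.92, giving R* = 154·(1 - 0.741) = 39.9.
From dC/dt = 0: 0.017·39.9 - 0.28 = 0.045P*, so P* = 0.398/0.045 = 8.85.

R* ≈ 39.9, C* ≈ 9.92, P* ≈ 8.85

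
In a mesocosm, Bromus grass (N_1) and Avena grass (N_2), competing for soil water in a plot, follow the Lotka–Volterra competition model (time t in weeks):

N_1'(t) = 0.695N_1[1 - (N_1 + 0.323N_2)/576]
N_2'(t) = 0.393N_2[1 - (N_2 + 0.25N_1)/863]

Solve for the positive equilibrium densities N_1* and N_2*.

N_1* ≈ 323, N_2* ≈ 782

Setting both brackets to zero gives the nullclines N_1 + 0.323N_2 = 576 and 0.25N_1 + N_2 = 863.
Substituting N_2 = 863 - 0.25N_1 into the first: N_1(1 - 0.323·0.25) = 576 - 0.323·863.
So N_1* = 297/0.919 = 323, and then N_2* = 863 - 0.25·323 = 782.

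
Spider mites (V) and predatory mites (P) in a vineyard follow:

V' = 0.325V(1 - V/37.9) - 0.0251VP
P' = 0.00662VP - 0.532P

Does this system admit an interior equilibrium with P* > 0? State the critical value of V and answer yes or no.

The predator equation gives dP/dt > 0 only when V > 0.532/0.00662 = 80.4.
Without the predator, V → K = 37.9. Since 37.9 < 80.4, the predator cannot invade.

Threshold V = 80.4; K < 80.4, so no, the predator goes extinct.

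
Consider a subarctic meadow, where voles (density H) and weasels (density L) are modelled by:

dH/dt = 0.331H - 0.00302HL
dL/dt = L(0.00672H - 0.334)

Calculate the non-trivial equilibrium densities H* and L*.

Set dL/dt = 0 with L > 0: 0.00672H - 0.334 = 0, so H* = 0.334/0.00672 = 49.7.
Set dH/dt = 0 with H > 0: 0.331 - 0.00302L = 0, so L* = 0.331/0.00302 = 110.

H* ≈ 49.7, L* ≈ 110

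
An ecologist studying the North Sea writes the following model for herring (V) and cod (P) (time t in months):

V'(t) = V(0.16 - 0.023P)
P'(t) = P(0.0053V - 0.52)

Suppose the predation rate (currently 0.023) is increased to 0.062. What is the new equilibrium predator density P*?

At the interior fixed point, setting dV/dt = 0 with V > 0 fixes P* = (prey growth rate)/(VP coefficient) — independent of the other coefficients.
With the change, P* = 0.16/0.062 = 2.58; it falls from 6.96.

P* ≈ 2.58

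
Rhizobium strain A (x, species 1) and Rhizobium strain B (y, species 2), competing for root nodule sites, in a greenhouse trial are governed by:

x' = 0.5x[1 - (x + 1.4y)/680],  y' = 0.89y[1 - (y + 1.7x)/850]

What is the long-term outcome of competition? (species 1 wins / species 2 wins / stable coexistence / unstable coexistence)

Compare the nullcline intercepts: K1/α12 = 680/1.4 = 486 < K2 = 850; K2/α21 = 850/1.7 = 500 < K1 = 680.
Since both are reversed, neither can invade when rare; the interior point is a saddle.

unstable coexistence (outcome depends on initial conditions)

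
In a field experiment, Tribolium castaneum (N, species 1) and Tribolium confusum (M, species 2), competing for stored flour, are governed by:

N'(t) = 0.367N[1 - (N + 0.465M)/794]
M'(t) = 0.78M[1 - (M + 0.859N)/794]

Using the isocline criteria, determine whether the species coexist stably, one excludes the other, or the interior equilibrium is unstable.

stable coexistence

Compare the nullcline intercepts: K1/α12 = 794/0.465 = 1710 > K2 = 794; K2/α21 = 794/0.859 = 924 > K1 = 794.
Since both inequalities hold, each species can invade when rare, so the interior equilibrium is stable.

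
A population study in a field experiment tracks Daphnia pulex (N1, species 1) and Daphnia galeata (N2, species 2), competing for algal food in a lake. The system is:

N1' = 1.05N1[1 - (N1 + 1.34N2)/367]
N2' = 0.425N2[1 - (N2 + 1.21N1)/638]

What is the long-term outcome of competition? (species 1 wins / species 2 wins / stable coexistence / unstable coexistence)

species 2 excludes species 1

Compare the nullcline intercepts: K1/α12 = 367/1.34 = 274 < K2 = 638; K2/α21 = 638/1.21 = 527 > K1 = 367.
Since the inequalities point opposite ways, species 2 can invade but species 1 cannot.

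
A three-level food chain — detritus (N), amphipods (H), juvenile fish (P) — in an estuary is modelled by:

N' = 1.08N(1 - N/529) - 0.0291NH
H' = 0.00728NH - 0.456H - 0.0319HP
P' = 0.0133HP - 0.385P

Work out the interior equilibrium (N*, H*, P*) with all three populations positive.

From dP/dt = 0: 0.0133H* = 0.385, so H* = 28.9.
From dN/dt = 0: 1.08(1 - N*/529) = 0.0291·28.9, giving N* = 529·(1 - 0.78) = 116.
From dH/dt = 0: 0.00728·116 - 0.456 = 0.0319P*, so P* = 0.391/0.0319 = 12.3.

N* ≈ 116, H* ≈ 28.9, P* ≈ 12.3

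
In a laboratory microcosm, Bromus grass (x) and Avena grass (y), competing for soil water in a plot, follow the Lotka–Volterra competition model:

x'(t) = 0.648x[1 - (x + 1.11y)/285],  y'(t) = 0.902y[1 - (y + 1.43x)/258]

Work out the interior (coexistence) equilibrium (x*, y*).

Setting both brackets to zero gives the nullclines x + 1.11y = 285 and 1.43x + y = 258.
Substituting y = 258 - 1.43x into the first: x(1 - 1.11·1.43) = 285 - 1.11·258.
So x* = -1.38/-0.587 = 2.35, and then y* = 258 - 1.43·2.35 = 255.

x* ≈ 2.35, y* ≈ 255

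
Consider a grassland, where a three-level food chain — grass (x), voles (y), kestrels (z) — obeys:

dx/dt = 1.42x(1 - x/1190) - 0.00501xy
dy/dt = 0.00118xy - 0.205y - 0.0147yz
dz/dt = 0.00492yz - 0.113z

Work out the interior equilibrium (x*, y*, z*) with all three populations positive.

x* ≈ 1090, y* ≈ 23, z* ≈ 73.8

From dz/dt = 0: 0.00492y* = 0.113, so y* = 23.
From dx/dt = 0: 1.42(1 - x*/1190) = 0.00501·23, giving x* = 1190·(1 - 0.081) = 1090.
From dy/dt = 0: 0.00118·1090 - 0.205 = 0.0147z*, so z* = 1.09/0.0147 = 73.8.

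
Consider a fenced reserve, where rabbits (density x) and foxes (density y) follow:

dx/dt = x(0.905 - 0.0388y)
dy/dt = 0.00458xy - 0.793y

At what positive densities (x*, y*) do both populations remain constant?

x* ≈ 173, y* ≈ 23.3

Set dy/dt = 0 with y > 0: 0.00458x - 0.793 = 0, so x* = 0.793/0.00458 = 173.
Set dx/dt = 0 with x > 0: 0.905 - 0.0388y = 0, so y* = 0.905/0.0388 = 23.3.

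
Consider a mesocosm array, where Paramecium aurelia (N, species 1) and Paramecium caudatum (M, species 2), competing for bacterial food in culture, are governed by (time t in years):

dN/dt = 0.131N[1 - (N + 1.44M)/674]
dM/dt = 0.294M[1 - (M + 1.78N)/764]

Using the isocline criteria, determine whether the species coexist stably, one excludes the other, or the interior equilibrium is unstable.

unstable coexistence (outcome depends on initial conditions)

Compare the nullcline intercepts: K1/α12 = 674/1.44 = 468 < K2 = 764; K2/α21 = 764/1.78 = 429 < K1 = 674.
Since both are reversed, neither can invade when rare; the interior point is a saddle.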